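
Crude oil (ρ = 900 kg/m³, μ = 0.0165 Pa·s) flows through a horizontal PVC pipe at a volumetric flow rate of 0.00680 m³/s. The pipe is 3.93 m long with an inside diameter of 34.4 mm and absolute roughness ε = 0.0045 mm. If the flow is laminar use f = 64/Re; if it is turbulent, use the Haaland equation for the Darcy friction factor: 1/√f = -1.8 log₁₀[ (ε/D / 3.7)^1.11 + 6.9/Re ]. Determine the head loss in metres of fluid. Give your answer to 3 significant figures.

Cross-sectional area A = πD²/4 = π(0.0344)²/4 = 0.0009294 m²; mean velocity V = Q/A = 0.0068/0.0009294 = 7.316 m/s.
Reynolds number Re = ρVD/μ = 900 · 7.316 · 0.0344 / 0.0165 = 1.373e+04.
Re > 4000 → turbulent. Relative roughness ε/D = 4.5e-06/0.0344 = 0.000131. Haaland: 1/√f = -1.8 log₁₀[(0.000131/3.7)^1.11 + 6.9/1.373e+04] = -1.8 log₁₀[1.14e-05 + 0.000503] = 5.92, so f = 0.02853.
Darcy-Weisbach: ΔP = f(L/D)(ρV²/2) = 0.02853·(3.93/0.0344)·(900·7.316²/2) = 0.02853·114.2·2.409e+04 = 7.852e+04 Pa.
Head loss h_f = ΔP/(ρg) = 7.852e+04/(900·9.81) = 8.89 m.

h_f ≈ 8.89 m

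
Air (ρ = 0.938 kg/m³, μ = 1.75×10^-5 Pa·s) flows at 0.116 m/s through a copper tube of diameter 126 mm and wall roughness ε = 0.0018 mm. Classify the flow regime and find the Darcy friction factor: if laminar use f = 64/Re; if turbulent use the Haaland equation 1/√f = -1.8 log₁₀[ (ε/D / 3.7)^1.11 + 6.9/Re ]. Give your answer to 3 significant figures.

f ≈ 0.0817

Re = ρVD/μ = 0.938·0.116·0.126/1.75e-05 = 783.4.
Re < 2300 → laminar, so f = 64/Re = 0.08169 (roughness is irrelevant in laminar flow).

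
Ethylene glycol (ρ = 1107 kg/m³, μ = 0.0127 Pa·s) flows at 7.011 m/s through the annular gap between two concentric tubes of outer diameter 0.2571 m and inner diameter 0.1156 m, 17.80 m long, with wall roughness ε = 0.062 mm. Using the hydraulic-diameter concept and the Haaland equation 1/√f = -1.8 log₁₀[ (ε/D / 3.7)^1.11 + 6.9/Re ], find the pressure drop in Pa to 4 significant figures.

Hydraulic diameter D_h = 4A/P = D_o - D_i = 0.2571 - 0.1156 = 0.1415 m.
Re = ρVD_h/μ = 1107·7.011·0.1415/0.0127 = 8.647e+04.
ε/D_h = 6.2e-05/0.1415 = 0.000438; Haaland gives 1/√f = -1.8 log₁₀[4.38e-05+7.98e-05] = 7.034, so f = 0.02021.
ΔP = f(L/D_h)(ρV²/2) = 0.02021·17.8/0.1415·2.721e+04 = 6.917e+04 Pa.

ΔP ≈ 69170 Pa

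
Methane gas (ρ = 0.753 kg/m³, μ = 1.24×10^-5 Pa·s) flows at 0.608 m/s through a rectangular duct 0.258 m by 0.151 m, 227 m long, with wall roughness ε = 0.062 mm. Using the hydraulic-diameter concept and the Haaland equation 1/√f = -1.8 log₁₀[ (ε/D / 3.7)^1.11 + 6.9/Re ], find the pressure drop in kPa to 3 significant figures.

Hydraulic diameter D_h = 4A/P = 4·(0.258·0.151)/(2·(0.258+0.151)) = 0.1558/0.818 = 0.1905 m.
Re = ρVD_h/μ = 0.753·0.608·0.1905/1.24e-05 = 7034.
ε/D_h = 6.2e-05/0.1905 = 0.000325; Haaland gives 1/√f = -1.8 log₁₀[3.15e-05+0.000981] = 5.39, so f = 0.03442.
ΔP = f(L/D_h)(ρV²/2) = 0.03442·227/0.1905·0.1392 = 5.708 Pa.
ΔP = 0.00571 kPa.

ΔP ≈ 0.00571 kPa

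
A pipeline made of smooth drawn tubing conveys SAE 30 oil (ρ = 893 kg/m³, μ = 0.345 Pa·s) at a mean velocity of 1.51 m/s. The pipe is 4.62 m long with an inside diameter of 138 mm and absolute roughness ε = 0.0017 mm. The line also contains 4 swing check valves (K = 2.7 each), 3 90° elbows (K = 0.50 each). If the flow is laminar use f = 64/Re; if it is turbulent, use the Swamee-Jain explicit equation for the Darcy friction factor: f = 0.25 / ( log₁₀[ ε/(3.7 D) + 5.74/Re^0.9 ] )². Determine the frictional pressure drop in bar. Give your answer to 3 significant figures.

Reynolds number Re = ρVD/μ = 893 · 1.51 · 0.138 / 0.345 = 539.4.
Re < 2300 → laminar flow, so f = 64/Re = 64/539.4 = 0.1187 (the turbulent correlation is not needed).
Total minor-loss coefficient ΣK = 4·2.7 + 3·0.5 = 12.3.
ΔP = [f·L/D + ΣK]·(ρV²/2) = [0.1187·4.62/0.138 + 12.3]·(893·1.51²/2) = [3.972 + 12.3]·1018 = 1.657e+04 Pa.
ΔP = 1.657e+04 Pa = 0.166 bar.

ΔP ≈ 0.166 bar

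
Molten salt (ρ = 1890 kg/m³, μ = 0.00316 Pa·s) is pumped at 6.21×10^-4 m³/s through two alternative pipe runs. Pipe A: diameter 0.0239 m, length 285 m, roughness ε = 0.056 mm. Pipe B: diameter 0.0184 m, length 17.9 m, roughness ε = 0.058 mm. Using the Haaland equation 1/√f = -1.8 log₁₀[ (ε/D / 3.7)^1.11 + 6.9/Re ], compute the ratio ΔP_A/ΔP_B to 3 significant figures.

ΔP_A/ΔP_B ≈ 4.25

Pipe A: V = Q/A = 0.000621/0.0004486 = 1.384 m/s; Re = 1.979e+04; ε/D = 0.00234; Haaland → f = 0.03013; ΔP_A = f(L/D)(ρV²/2) = 6.506e+05 Pa.
Pipe B: V = Q/A = 0.000621/0.0002659 = 2.335 m/s; Re = 2.57e+04; ε/D = 0.00315; Haaland → f = 0.03051; ΔP_B = f(L/D)(ρV²/2) = 1.53e+05 Pa.
ΔP_A/ΔP_B = 6.506e+05/1.53e+05 = 4.25.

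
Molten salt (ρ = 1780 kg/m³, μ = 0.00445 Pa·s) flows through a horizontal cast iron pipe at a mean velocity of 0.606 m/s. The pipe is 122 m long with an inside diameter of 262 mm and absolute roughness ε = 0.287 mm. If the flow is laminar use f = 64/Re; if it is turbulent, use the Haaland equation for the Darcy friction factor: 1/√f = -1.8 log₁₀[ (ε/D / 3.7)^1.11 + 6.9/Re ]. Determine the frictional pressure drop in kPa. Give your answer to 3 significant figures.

Reynolds number Re = ρVD/μ = 1780 · 0.606 · 0.262 / 0.00445 = 6.351e+04.
Re > 4000 → turbulent. Relative roughness ε/D = 0.000287/0.262 = 0.0011. Haaland: 1/√f = -1.8 log₁₀[(0.0011/3.7)^1.11 + 6.9/6.351e+04] = -1.8 log₁₀[0.000121 + 0.000109] = 6.55, so f = 0.02331.
Darcy-Weisbach: ΔP = f(L/D)(ρV²/2) = 0.02331·(122/0.262)·(1780·0.606²/2) = 0.02331·465.6·326.8 = 3548 Pa.
ΔP = 3548 Pa = 3.55 kPa.

ΔP ≈ 3.55 kPa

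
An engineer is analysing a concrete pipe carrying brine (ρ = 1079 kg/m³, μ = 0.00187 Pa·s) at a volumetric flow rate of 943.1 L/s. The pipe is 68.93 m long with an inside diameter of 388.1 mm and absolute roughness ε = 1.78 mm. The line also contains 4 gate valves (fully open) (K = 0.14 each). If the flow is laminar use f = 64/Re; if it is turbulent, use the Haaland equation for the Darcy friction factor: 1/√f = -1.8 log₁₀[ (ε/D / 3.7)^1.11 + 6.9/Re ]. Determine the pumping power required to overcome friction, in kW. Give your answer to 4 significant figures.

P ≈ 188.7 kW

Q = 943.1 L/s = 943.1/1000 = 0.9431 m³/s.
Cross-sectional area A = πD²/4 = π(0.3881)²/4 = 0.1183 m²; mean velocity V = Q/A = 0.9431/0.1183 = 7.972 m/s.
Reynolds number Re = ρVD/μ = 1079 · 7.972 · 0.3881 / 0.00187 = 1.785e+06.
Re > 4000 → turbulent. Relative roughness ε/D = 0.00178/0.3881 = 0.00459. Haaland: 1/√f = -1.8 log₁₀[(0.00459/3.7)^1.11 + 6.9/1.785e+06] = -1.8 log₁₀[0.000594 + 3.86e-06] = 5.803, so f = 0.0297.
Total minor-loss coefficient ΣK = 4·0.14 = 0.56.
ΔP = [f·L/D + ΣK]·(ρV²/2) = [0.0297·68.93/0.3881 + 0.56]·(1079·7.972²/2) = [5.275 + 0.56]·3.429e+04 = 2.001e+05 Pa.
Pumping power P = QΔP = 0.9431·2.001e+05 = 188690 W = 188.7 kW.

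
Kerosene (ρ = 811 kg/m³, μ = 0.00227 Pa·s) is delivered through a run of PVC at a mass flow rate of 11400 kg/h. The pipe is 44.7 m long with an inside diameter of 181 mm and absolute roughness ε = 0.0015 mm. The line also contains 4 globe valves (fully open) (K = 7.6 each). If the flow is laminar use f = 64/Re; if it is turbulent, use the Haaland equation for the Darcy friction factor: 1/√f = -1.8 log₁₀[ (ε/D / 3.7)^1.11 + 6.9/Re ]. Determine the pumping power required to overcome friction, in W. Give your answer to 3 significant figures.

ṁ = 11400 kg/h = 11400/3600 = 3.167 kg/s.
A = πD²/4 = π(0.181)²/4 = 0.02573 m²; mean velocity V = ṁ/(ρA) = 3.167/(811 · 0.02573) = 0.1518 m/s.
Reynolds number Re = ρVD/μ = 811 · 0.1518 · 0.181 / 0.00227 = 9813.
Re > 4000 → turbulent. Relative roughness ε/D = 1.5e-06/0.181 = 8.29e-06. Haaland: 1/√f = -1.8 log₁₀[(8.29e-06/3.7)^1.11 + 6.9/9813] = -1.8 log₁₀[5.35e-07 + 0.000703] = 5.675, so f = 0.03105.
Total minor-loss coefficient ΣK = 4·7.6 = 30.4.
ΔP = [f·L/D + ΣK]·(ρV²/2) = [0.03105·44.7/0.181 + 30.4]·(811·0.1518²/2) = [7.669 + 30.4]·9.338 = 355.5 Pa.
Q = ṁ/ρ = 3.167/811 = 0.003905 m³/s.
Pumping power P = QΔP = 0.003905·355.5 = 1.388 W = 1.39 W.

P ≈ 1.39 W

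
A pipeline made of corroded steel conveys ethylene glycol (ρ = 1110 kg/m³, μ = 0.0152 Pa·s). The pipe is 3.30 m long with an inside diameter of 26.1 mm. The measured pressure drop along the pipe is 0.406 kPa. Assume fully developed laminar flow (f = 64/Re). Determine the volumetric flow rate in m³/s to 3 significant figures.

For laminar flow, f = 64/Re with Re = ρVD/μ, so Darcy-Weisbach reduces to ΔP = 32μLV/D². Solving for V: V = ΔP·D²/(32μL) = 406·(0.0261)²/(32·0.0152·3.3) = 0.1723 m/s.
Check: Re = ρVD/μ = 1110·0.1723·0.0261/0.0152 = 328.4 < 2300, so the laminar assumption holds.
Q = V·A = 0.1723·(π/4·0.0261²) = 9.219e-05 m³/s = 9.22×10^-5 m³/s.

Q ≈ 9.22×10^-5 m³/s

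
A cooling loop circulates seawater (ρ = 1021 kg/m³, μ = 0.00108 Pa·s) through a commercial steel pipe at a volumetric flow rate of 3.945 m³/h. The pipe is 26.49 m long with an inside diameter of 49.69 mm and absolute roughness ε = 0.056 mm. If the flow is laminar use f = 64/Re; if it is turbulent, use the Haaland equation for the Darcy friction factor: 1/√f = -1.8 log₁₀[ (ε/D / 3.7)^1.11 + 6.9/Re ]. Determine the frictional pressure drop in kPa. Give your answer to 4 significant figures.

Q = 3.945 m³/h = 3.945/3600 = 0.001096 m³/s.
Cross-sectional area A = πD²/4 = π(0.04969)²/4 = 0.001939 m²; mean velocity V = Q/A = 0.001096/0.001939 = 0.5651 m/s.
Reynolds number Re = ρVD/μ = 1021 · 0.5651 · 0.04969 / 0.00108 = 2.655e+04.
Re > 4000 → turbulent. Relative roughness ε/D = 5.6e-05/0.04969 = 0.00113. Haaland: 1/√f = -1.8 log₁₀[(0.00113/3.7)^1.11 + 6.9/2.655e+04] = -1.8 log₁₀[0.000125 + 0.00026] = 6.146, so f = 0.02647.
Darcy-Weisbach: ΔP = f(L/D)(ρV²/2) = 0.02647·(26.49/0.04969)·(1021·0.5651²/2) = 0.02647·533.1·163 = 2300 Pa.
ΔP = 2300 Pa = 2.300 kPa.

ΔP ≈ 2.300 kPa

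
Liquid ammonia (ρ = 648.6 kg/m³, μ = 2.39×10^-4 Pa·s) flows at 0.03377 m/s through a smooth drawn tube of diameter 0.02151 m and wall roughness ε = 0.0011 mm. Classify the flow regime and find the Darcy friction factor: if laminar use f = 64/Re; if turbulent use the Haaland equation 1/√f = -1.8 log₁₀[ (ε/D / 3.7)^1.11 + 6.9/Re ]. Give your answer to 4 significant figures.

f ≈ 0.03247

Re = ρVD/μ = 648.6·0.03377·0.02151/0.000239 = 1971.
Re < 2300 → laminar, so f = 64/Re = 0.03247 (roughness is irrelevant in laminar flow).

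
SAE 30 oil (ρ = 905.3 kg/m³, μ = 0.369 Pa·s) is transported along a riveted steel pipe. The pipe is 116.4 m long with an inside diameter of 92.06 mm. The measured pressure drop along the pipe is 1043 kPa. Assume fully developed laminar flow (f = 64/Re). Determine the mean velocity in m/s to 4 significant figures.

V ≈ 6.431 m/s

For laminar flow, f = 64/Re with Re = ρVD/μ, so Darcy-Weisbach reduces to ΔP = 32μLV/D². Solving for V: V = ΔP·D²/(32μL) = 1.043e+06·(0.09206)²/(32·0.369·116.4) = 6.431 m/s.
Check: Re = ρVD/μ = 905.3·6.431·0.09206/0.369 = 1453 < 2300, so the laminar assumption holds.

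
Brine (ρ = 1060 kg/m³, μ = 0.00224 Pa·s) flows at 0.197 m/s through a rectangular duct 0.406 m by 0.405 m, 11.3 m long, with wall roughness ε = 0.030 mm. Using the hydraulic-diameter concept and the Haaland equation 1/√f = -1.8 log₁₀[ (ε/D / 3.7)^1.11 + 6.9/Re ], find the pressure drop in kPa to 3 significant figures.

Hydraulic diameter D_h = 4A/P = 4·(0.406·0.405)/(2·(0.406+0.405)) = 0.6577/1.622 = 0.4055 m.
Re = ρVD_h/μ = 1060·0.197·0.4055/0.00224 = 3.78e+04.
ε/D_h = 3e-05/0.4055 = 7.4e-05; Haaland gives 1/√f = -1.8 log₁₀[6.08e-06+0.000183] = 6.704, so f = 0.02225.
ΔP = f(L/D_h)(ρV²/2) = 0.02225·11.3/0.4055·20.57 = 12.75 Pa.
ΔP = 0.0128 kPa.

ΔP ≈ 0.0128 kPa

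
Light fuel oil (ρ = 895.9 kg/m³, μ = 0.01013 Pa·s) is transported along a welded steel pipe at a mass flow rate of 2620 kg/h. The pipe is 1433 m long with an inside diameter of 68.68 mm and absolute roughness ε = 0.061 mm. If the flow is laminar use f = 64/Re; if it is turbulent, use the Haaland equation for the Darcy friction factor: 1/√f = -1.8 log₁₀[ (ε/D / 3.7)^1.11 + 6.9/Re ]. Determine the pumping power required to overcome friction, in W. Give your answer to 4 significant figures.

ṁ = 2620 kg/h = 2620/3600 = 0.7278 kg/s.
A = πD²/4 = π(0.06868)²/4 = 0.003705 m²; mean velocity V = ṁ/(ρA) = 0.7278/(895.9 · 0.003705) = 0.2193 m/s.
Reynolds number Re = ρVD/μ = 895.9 · 0.2193 · 0.06868 / 0.0101 = 1332.
Re < 2300 → laminar flow, so f = 64/Re = 64/1332 = 0.04805 (the turbulent correlation is not needed).
Darcy-Weisbach: ΔP = f(L/D)(ρV²/2) = 0.04805·(1433/0.06868)·(895.9·0.2193²/2) = 0.04805·2.086e+04·21.54 = 2.159e+04 Pa.
Q = ṁ/ρ = 0.7278/895.9 = 0.0008123 m³/s.
Pumping power P = QΔP = 0.0008123·2.159e+04 = 17.542 W = 17.54 W.

P ≈ 17.54 W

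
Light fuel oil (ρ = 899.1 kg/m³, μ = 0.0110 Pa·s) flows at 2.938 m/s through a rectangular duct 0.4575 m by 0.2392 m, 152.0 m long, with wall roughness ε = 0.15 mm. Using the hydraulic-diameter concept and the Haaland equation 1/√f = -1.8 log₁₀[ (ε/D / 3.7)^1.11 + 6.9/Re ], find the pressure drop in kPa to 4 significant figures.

Hydraulic diameter D_h = 4A/P = 4·(0.4575·0.2392)/(2·(0.4575+0.2392)) = 0.4377/1.393 = 0.3141 m.
Re = ρVD_h/μ = 899.1·2.938·0.3141/0.011 = 7.544e+04.
ε/D_h = 0.00015/0.3141 = 0.000477; Haaland gives 1/√f = -1.8 log₁₀[4.82e-05+9.15e-05] = 6.939, so f = 0.02077.
ΔP = f(L/D_h)(ρV²/2) = 0.02077·152/0.3141·3880 = 3.899e+04 Pa.
ΔP = 38.99 kPa.

ΔP ≈ 38.99 kPa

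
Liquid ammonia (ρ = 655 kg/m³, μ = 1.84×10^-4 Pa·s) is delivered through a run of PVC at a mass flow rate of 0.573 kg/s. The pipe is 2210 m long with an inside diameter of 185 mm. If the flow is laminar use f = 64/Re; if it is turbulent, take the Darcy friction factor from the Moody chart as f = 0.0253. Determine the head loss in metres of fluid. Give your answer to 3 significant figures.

A = πD²/4 = π(0.185)²/4 = 0.02688 m²; mean velocity V = ṁ/(ρA) = 0.573/(655 · 0.02688) = 0.03254 m/s.
Reynolds number Re = ρVD/μ = 655 · 0.03254 · 0.185 / 0.000184 = 2.143e+04.
Re > 4000 → turbulent; use the Moody-chart value f = 0.0253.
Darcy-Weisbach: ΔP = f(L/D)(ρV²/2) = 0.0253·(2210/0.185)·(655·0.03254²/2) = 0.0253·1.195e+04·0.3469 = 104.8 Pa.
Head loss h_f = ΔP/(ρg) = 104.8/(655·9.81) = 0.0163 m.

h_f ≈ 0.0163 m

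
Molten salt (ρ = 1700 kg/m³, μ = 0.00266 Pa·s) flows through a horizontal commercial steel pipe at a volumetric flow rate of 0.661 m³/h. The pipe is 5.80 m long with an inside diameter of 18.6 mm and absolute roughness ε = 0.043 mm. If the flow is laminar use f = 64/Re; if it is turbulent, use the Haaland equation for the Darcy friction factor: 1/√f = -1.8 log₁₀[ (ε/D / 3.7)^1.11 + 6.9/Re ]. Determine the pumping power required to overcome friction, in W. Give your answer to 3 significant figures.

P ≈ 0.791 W

Q = 0.661 m³/h = 0.661/3600 = 0.0001836 m³/s.
Cross-sectional area A = πD²/4 = π(0.0186)²/4 = 0.0002717 m²; mean velocity V = Q/A = 0.0001836/0.0002717 = 0.6757 m/s.
Reynolds number Re = ρVD/μ = 1700 · 0.6757 · 0.0186 / 0.00266 = 8033.
Re > 4000 → turbulent. Relative roughness ε/D = 4.3e-05/0.0186 = 0.00231. Haaland: 1/√f = -1.8 log₁₀[(0.00231/3.7)^1.11 + 6.9/8033] = -1.8 log₁₀[0.000278 + 0.000859] = 5.3, so f = 0.0356.
Darcy-Weisbach: ΔP = f(L/D)(ρV²/2) = 0.0356·(5.8/0.0186)·(1700·0.6757²/2) = 0.0356·311.8·388.1 = 4309 Pa.
Pumping power P = QΔP = 0.0001836·4309 = 0.7911 W = 0.791 W.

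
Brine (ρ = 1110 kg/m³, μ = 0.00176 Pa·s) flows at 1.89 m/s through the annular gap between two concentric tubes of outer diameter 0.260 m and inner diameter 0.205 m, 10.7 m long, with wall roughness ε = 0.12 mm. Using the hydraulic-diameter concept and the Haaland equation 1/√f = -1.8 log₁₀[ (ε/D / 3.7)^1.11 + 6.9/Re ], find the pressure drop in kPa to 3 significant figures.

Hydraulic diameter D_h = 4A/P = D_o - D_i = 0.26 - 0.205 = 0.055 m.
Re = ρVD_h/μ = 1110·1.89·0.055/0.00176 = 6.556e+04.
ε/D_h = 0.00012/0.055 = 0.00218; Haaland gives 1/√f = -1.8 log₁₀[0.00026+0.000105] = 6.187, so f = 0.02613.
ΔP = f(L/D_h)(ρV²/2) = 0.02613·10.7/0.055·1983 = 1.008e+04 Pa.
ΔP = 10.1 kPa.

ΔP ≈ 10.1 kPa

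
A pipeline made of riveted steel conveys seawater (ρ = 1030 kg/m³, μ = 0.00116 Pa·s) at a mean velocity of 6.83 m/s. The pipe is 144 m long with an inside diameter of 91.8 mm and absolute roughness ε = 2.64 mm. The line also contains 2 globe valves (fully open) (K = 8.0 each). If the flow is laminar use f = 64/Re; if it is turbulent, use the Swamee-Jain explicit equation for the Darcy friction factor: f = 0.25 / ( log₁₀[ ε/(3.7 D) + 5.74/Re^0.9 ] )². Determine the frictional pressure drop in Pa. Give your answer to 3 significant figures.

ΔP ≈ 2.51×10^6 Pa

Reynolds number Re = ρVD/μ = 1030 · 6.83 · 0.0918 / 0.00116 = 5.567e+05.
Re > 4000 → turbulent. Relative roughness ε/D = 0.00264/0.0918 = 0.0288. Swamee-Jain: f = 0.25/(log₁₀[0.0288/3.7 + 5.74/5.567e+05^0.9])² = 0.25/(log₁₀[0.00777 + 3.87e-05])² = 0.25/(-2.107)² = 0.0563.
Total minor-loss coefficient ΣK = 2·8 = 16.
ΔP = [f·L/D + ΣK]·(ρV²/2) = [0.0563·144/0.0918 + 16]·(1030·6.83²/2) = [88.31 + 16]·2.402e+04 = 2.506e+06 Pa.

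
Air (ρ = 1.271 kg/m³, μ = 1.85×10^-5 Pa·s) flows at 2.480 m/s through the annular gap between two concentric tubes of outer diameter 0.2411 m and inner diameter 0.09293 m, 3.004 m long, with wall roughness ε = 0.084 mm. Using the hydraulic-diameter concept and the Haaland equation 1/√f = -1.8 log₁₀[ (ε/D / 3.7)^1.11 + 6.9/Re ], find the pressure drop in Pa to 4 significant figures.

Hydraulic diameter D_h = 4A/P = D_o - D_i = 0.2411 - 0.09293 = 0.1482 m.
Re = ρVD_h/μ = 1.271·2.48·0.1482/1.85e-05 = 2.525e+04.
ε/D_h = 8.4e-05/0.1482 = 0.000567; Haaland gives 1/√f = -1.8 log₁₀[5.83e-05+0.000273] = 6.263, so f = 0.0255.
ΔP = f(L/D_h)(ρV²/2) = 0.0255·3.004/0.1482·3.909 = 2.02 Pa.

ΔP ≈ 2.020 Pa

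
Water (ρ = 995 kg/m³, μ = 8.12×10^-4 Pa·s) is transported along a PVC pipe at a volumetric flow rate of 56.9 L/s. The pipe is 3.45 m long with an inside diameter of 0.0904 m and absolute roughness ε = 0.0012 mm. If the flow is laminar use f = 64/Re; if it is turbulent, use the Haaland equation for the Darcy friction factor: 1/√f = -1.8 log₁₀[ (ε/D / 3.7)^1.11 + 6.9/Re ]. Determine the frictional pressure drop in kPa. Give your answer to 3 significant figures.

Q = 56.9 L/s = 56.9/1000 = 0.0569 m³/s.
Cross-sectional area A = πD²/4 = π(0.0904)²/4 = 0.006418 m²; mean velocity V = Q/A = 0.0569/0.006418 = 8.865 m/s.
Reynolds number Re = ρVD/μ = 995 · 8.865 · 0.0904 / 0.000812 = 9.82e+05.
Re > 4000 → turbulent. Relative roughness ε/D = 1.2e-06/0.0904 = 1.33e-05. Haaland: 1/√f = -1.8 log₁₀[(1.33e-05/3.7)^1.11 + 6.9/9.82e+05] = -1.8 log₁₀[9.03e-07 + 7.03e-06] = 9.181, so f = 0.01186.
Darcy-Weisbach: ΔP = f(L/D)(ρV²/2) = 0.01186·(3.45/0.0904)·(995·8.865²/2) = 0.01186·38.16·3.91e+04 = 1.77e+04 Pa.
ΔP = 1.77e+04 Pa = 17.7 kPa.

ΔP ≈ 17.7 kPa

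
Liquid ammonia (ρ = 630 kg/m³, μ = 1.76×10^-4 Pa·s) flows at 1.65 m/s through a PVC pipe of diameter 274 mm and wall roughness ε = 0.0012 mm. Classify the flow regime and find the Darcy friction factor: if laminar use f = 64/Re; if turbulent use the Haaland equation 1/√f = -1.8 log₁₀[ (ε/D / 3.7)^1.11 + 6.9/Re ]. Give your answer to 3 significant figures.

f ≈ 0.0108

Re = ρVD/μ = 630·1.65·0.274/0.000176 = 1.618e+06.
Re > 4000 → turbulent. ε/D = 1.2e-06/0.274 = 4.38e-06; Haaland: 1/√f = -1.8 log₁₀[2.64e-07 + 4.26e-06] = 9.619, so f = 0.01081.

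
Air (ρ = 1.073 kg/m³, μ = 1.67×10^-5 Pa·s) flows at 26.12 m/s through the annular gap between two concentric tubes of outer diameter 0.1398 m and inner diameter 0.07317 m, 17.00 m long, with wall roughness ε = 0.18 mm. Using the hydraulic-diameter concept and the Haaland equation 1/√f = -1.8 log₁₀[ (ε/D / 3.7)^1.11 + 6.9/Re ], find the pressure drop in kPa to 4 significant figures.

Hydraulic diameter D_h = 4A/P = D_o - D_i = 0.1398 - 0.07317 = 0.06663 m.
Re = ρVD_h/μ = 1.073·26.12·0.06663/1.67e-05 = 1.118e+05.
ε/D_h = 0.00018/0.06663 = 0.0027; Haaland gives 1/√f = -1.8 log₁₀[0.00033+6.17e-05] = 6.133, so f = 0.02659.
ΔP = f(L/D_h)(ρV²/2) = 0.02659·17/0.06663·366 = 2483 Pa.
ΔP = 2.483 kPa.

ΔP ≈ 2.483 kPa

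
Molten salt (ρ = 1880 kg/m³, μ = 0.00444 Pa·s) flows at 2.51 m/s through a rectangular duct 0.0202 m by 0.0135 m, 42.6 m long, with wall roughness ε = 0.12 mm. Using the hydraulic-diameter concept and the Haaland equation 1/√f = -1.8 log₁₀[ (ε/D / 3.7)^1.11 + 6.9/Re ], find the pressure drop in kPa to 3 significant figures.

Hydraulic diameter D_h = 4A/P = 4·(0.0202·0.0135)/(2·(0.0202+0.0135)) = 0.001091/0.0674 = 0.01618 m.
Re = ρVD_h/μ = 1880·2.51·0.01618/0.00444 = 1.72e+04.
ε/D_h = 0.00012/0.01618 = 0.00741; Haaland gives 1/√f = -1.8 log₁₀[0.00101+0.000401] = 5.13, so f = 0.038.
ΔP = f(L/D_h)(ρV²/2) = 0.038·42.6/0.01618·5922 = 5.924e+05 Pa.
ΔP = 592 kPa.

ΔP ≈ 592 kPa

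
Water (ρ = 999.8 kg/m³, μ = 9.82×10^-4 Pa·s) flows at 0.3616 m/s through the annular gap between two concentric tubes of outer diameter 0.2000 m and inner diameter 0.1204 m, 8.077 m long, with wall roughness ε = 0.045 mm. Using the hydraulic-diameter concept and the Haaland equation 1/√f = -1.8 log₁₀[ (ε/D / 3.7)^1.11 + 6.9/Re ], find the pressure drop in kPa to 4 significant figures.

ΔP ≈ 0.1641 kPa

Hydraulic diameter D_h = 4A/P = D_o - D_i = 0.2 - 0.1204 = 0.0796 m.
Re = ρVD_h/μ = 999.8·0.3616·0.0796/0.000982 = 2.931e+04.
ε/D_h = 4.5e-05/0.0796 = 0.000565; Haaland gives 1/√f = -1.8 log₁₀[5.81e-05+0.000235] = 6.358, so f = 0.02474.
ΔP = f(L/D_h)(ρV²/2) = 0.02474·8.077/0.0796·65.36 = 164.1 Pa.
ΔP = 0.1641 kPa.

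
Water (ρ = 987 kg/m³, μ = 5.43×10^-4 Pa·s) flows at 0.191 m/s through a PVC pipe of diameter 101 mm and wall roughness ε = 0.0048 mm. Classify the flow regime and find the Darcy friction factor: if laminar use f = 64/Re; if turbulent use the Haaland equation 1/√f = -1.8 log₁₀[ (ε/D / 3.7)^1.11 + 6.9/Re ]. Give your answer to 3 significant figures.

f ≈ 0.0226

Re = ρVD/μ = 987·0.191·0.101/0.000543 = 3.506e+04.
Re > 4000 → turbulent. ε/D = 4.8e-06/0.101 = 4.75e-05; Haaland: 1/√f = -1.8 log₁₀[3.72e-06 + 0.000197] = 6.656, so f = 0.02257.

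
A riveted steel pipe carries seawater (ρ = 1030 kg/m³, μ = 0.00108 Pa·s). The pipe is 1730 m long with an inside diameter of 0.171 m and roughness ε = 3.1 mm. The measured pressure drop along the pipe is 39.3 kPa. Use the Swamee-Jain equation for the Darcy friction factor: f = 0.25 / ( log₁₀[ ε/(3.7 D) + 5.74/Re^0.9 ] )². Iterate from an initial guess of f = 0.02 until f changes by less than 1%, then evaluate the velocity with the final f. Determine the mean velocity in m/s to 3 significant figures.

Rearranging Darcy-Weisbach: V = √(2·ΔP·D/(f·L·ρ)). With ε/D = 0.0031/0.171 = 0.0181, iterate starting from f = 0.02:
  f = 0.02 → V = √(2·3.93e+04·0.171/(0.02·1730·1030)) = 0.6141 m/s; Re = ρVD/μ = 1.002e+05; f → 0.0475
  f = 0.0475 → V = 0.3985 m/s; Re = 6.498e+04; f → 0.04781
Converged (Δf/f < 1%). With the final f = 0.04781: V = √(2·3.93e+04·0.171/(0.04781·1730·1030)) = 0.3972 m/s.

V ≈ 0.397 m/s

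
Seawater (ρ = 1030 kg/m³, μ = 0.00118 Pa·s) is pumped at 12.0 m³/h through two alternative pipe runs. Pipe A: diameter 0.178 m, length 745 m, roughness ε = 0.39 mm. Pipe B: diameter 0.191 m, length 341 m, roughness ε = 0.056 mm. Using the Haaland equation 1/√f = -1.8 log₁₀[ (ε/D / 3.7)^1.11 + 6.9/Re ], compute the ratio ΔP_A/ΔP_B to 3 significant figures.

Pipe A: V = Q/A = 0.003333/0.02488 = 0.134 m/s; Re = 2.081e+04; ε/D = 0.00219; Haaland → f = 0.02964; ΔP_A = f(L/D)(ρV²/2) = 1146 Pa.
Pipe B: V = Q/A = 0.003333/0.02865 = 0.1163 m/s; Re = 1.94e+04; ε/D = 0.000293; Haaland → f = 0.02645; ΔP_B = f(L/D)(ρV²/2) = 329.2 Pa.
ΔP_A/ΔP_B = 1146/329.2 = 3.48.

ΔP_A/ΔP_B ≈ 3.48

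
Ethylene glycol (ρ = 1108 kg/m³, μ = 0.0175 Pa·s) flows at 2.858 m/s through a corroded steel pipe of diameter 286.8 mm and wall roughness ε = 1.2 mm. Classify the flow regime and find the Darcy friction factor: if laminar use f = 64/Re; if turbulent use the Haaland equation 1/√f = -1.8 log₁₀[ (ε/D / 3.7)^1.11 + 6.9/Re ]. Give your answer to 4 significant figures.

f ≈ 0.03063

Re = ρVD/μ = 1108·2.858·0.2868/0.0175 = 5.19e+04.
Re > 4000 → turbulent. ε/D = 0.0012/0.2868 = 0.00418; Haaland: 1/√f = -1.8 log₁₀[0.000536 + 0.000133] = 5.714, so f = 0.03063.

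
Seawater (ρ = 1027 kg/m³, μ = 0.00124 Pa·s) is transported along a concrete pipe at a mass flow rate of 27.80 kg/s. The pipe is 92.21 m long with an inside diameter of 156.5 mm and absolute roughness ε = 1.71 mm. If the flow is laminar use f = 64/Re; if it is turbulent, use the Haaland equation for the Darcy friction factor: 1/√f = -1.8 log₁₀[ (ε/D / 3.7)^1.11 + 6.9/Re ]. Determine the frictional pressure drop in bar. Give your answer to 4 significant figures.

ΔP ≈ 0.2363 bar

A = πD²/4 = π(0.1565)²/4 = 0.01924 m²; mean velocity V = ṁ/(ρA) = 27.8/(1027 · 0.01924) = 1.407 m/s.
Reynolds number Re = ρVD/μ = 1027 · 1.407 · 0.1565 / 0.00124 = 1.824e+05.
Re > 4000 → turbulent. Relative roughness ε/D = 0.00171/0.1565 = 0.0109. Haaland: 1/√f = -1.8 log₁₀[(0.0109/3.7)^1.11 + 6.9/1.824e+05] = -1.8 log₁₀[0.00156 + 3.78e-05] = 5.036, so f = 0.03944.
Darcy-Weisbach: ΔP = f(L/D)(ρV²/2) = 0.03944·(92.21/0.1565)·(1027·1.407²/2) = 0.03944·589.2·1017 = 2.363e+04 Pa.
ΔP = 2.363e+04 Pa = 0.2363 bar.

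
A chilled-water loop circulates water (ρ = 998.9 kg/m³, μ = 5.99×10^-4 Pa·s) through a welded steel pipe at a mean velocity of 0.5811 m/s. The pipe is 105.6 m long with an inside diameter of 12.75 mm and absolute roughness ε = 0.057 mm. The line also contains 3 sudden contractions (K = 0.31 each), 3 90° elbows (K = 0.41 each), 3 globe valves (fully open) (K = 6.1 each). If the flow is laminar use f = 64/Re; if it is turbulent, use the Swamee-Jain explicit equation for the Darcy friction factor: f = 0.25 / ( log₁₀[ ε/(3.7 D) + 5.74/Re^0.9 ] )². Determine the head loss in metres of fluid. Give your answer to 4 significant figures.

h_f ≈ 5.545 m

Reynolds number Re = ρVD/μ = 998.9 · 0.5811 · 0.01275 / 0.000599 = 1.236e+04.
Re > 4000 → turbulent. Relative roughness ε/D = 5.7e-05/0.01275 = 0.00447. Swamee-Jain: f = 0.25/(log₁₀[0.00447/3.7 + 5.74/1.236e+04^0.9])² = 0.25/(log₁₀[0.00121 + 0.00119])² = 0.25/(-2.62)² = 0.03643.
Total minor-loss coefficient ΣK = 3·0.31 + 3·0.41 + 3·6.1 = 20.5.
ΔP = [f·L/D + ΣK]·(ρV²/2) = [0.03643·105.6/0.01275 + 20.5]·(998.9·0.5811²/2) = [301.7 + 20.5]·168.7 = 5.433e+04 Pa.
Head loss h_f = ΔP/(ρg) = 5.433e+04/(998.9·9.81) = 5.545 m.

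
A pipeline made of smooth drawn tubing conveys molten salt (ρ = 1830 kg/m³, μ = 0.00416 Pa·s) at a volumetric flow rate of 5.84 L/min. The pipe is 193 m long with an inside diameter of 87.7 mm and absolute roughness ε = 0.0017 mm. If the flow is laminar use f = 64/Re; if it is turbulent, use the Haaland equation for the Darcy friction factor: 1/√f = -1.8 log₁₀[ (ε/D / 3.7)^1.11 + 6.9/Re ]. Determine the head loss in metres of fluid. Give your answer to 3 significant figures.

h_f ≈ 0.00300 m

Q = 5.84 L/min = 5.84/60000 = 9.733e-05 m³/s.
Cross-sectional area A = πD²/4 = π(0.0877)²/4 = 0.006041 m²; mean velocity V = Q/A = 9.733e-05/0.006041 = 0.01611 m/s.
Reynolds number Re = ρVD/μ = 1830 · 0.01611 · 0.0877 / 0.00416 = 621.6.
Re < 2300 → laminar flow, so f = 64/Re = 64/621.6 = 0.103 (the turbulent correlation is not needed).
Darcy-Weisbach: ΔP = f(L/D)(ρV²/2) = 0.103·(193/0.0877)·(1830·0.01611²/2) = 0.103·2201·0.2376 = 53.82 Pa.
Head loss h_f = ΔP/(ρg) = 53.82/(1830·9.81) = 0.00300 m.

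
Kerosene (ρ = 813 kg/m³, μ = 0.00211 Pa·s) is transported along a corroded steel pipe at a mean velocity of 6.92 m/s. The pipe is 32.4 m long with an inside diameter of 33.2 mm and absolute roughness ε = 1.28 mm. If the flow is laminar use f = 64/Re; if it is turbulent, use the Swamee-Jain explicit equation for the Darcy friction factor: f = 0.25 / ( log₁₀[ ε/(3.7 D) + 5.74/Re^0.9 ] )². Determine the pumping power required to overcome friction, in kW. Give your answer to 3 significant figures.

Reynolds number Re = ρVD/μ = 813 · 6.92 · 0.0332 / 0.00211 = 8.852e+04.
Re > 4000 → turbulent. Relative roughness ε/D = 0.00128/0.0332 = 0.0386. Swamee-Jain: f = 0.25/(log₁₀[0.0386/3.7 + 5.74/8.852e+04^0.9])² = 0.25/(log₁₀[0.0104 + 0.000203])² = 0.25/(-1.974)² = 0.06417.
Darcy-Weisbach: ΔP = f(L/D)(ρV²/2) = 0.06417·(32.4/0.0332)·(813·6.92²/2) = 0.06417·975.9·1.947e+04 = 1.219e+06 Pa.
Q = V·A = 6.92·0.0008657 = 0.005991 m³/s.
Pumping power P = QΔP = 0.005991·1.219e+06 = 7303 W = 7.30 kW.

P ≈ 7.30 kW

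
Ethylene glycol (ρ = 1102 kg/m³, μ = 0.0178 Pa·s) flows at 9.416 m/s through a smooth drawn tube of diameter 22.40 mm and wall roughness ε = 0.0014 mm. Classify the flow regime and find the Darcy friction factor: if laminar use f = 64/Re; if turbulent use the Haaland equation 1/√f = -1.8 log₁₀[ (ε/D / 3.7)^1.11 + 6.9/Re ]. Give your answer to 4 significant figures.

Re = ρVD/μ = 1102·9.416·0.0224/0.0178 = 1.306e+04.
Re > 4000 → turbulent. ε/D = 1.4e-06/0.0224 = 6.25e-05; Haaland: 1/√f = -1.8 log₁₀[5.04e-06 + 0.000528] = 5.891, so f = 0.02881.

f ≈ 0.02881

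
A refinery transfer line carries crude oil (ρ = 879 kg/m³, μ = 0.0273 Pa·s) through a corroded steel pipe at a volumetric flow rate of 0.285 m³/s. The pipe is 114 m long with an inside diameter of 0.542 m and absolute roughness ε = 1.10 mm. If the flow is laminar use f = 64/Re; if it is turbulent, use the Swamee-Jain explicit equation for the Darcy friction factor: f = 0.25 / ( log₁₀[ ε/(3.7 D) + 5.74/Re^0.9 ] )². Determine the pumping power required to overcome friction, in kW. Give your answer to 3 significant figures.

P ≈ 1.20 kW

Cross-sectional area A = πD²/4 = π(0.542)²/4 = 0.2307 m²; mean velocity V = Q/A = 0.285/0.2307 = 1.235 m/s.
Reynolds number Re = ρVD/μ = 879 · 1.235 · 0.542 / 0.0273 = 2.156e+04.
Re > 4000 → turbulent. Relative roughness ε/D = 0.0011/0.542 = 0.00203. Swamee-Jain: f = 0.25/(log₁₀[0.00203/3.7 + 5.74/2.156e+04^0.9])² = 0.25/(log₁₀[0.000549 + 0.000722])² = 0.25/(-2.896)² = 0.02981.
Darcy-Weisbach: ΔP = f(L/D)(ρV²/2) = 0.02981·(114/0.542)·(879·1.235²/2) = 0.02981·210.3·670.6 = 4205 Pa.
Pumping power P = QΔP = 0.285·4205 = 1198 W = 1.20 kW.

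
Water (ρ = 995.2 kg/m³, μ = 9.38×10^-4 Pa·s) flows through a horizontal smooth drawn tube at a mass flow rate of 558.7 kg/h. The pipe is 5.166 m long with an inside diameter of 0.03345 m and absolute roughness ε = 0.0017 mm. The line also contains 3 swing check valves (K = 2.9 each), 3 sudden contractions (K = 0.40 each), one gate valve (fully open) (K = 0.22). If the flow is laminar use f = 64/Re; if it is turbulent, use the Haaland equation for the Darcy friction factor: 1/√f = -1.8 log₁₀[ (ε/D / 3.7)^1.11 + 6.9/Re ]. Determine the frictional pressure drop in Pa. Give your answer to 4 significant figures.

ΔP ≈ 243.9 Pa

ṁ = 558.7 kg/h = 558.7/3600 = 0.1552 kg/s.
A = πD²/4 = π(0.03345)²/4 = 0.0008788 m²; mean velocity V = ṁ/(ρA) = 0.1552/(995.2 · 0.0008788) = 0.1775 m/s.
Reynolds number Re = ρVD/μ = 995.2 · 0.1775 · 0.03345 / 0.000938 = 6298.
Re > 4000 → turbulent. Relative roughness ε/D = 1.7e-06/0.03345 = 5.08e-05. Haaland: 1/√f = -1.8 log₁₀[(5.08e-05/3.7)^1.11 + 6.9/6298] = -1.8 log₁₀[4.01e-06 + 0.0011] = 5.326, so f = 0.03526.
Total minor-loss coefficient ΣK = 3·2.9 + 3·0.4 + 1·0.22 = 10.1.
ΔP = [f·L/D + ΣK]·(ρV²/2) = [0.03526·5.166/0.03345 + 10.1]·(995.2·0.1775²/2) = [5.445 + 10.1]·15.67 = 243.9 Pa.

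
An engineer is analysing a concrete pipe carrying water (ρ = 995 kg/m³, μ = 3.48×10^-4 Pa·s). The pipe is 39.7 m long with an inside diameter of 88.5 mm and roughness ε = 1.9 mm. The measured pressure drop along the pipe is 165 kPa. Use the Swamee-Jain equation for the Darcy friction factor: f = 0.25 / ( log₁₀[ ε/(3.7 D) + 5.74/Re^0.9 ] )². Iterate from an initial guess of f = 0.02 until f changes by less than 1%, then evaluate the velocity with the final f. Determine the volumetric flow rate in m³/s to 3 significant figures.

Q ≈ 0.0236 m³/s

Rearranging Darcy-Weisbach: V = √(2·ΔP·D/(f·L·ρ)). With ε/D = 0.0019/0.0885 = 0.0215, iterate starting from f = 0.02:
  f = 0.02 → V = √(2·1.65e+05·0.0885/(0.02·39.7·995)) = 6.08 m/s; Re = ρVD/μ = 1.538e+06; f → 0.05004
  f = 0.05004 → V = 3.844 m/s; Re = 9.727e+05; f → 0.05006
Converged (Δf/f < 1%). With the final f = 0.05006: V = √(2·1.65e+05·0.0885/(0.05006·39.7·995)) = 3.843 m/s.
Q = V·A = 3.843·(π/4·0.0885²) = 0.02364 m³/s = 0.0236 m³/s.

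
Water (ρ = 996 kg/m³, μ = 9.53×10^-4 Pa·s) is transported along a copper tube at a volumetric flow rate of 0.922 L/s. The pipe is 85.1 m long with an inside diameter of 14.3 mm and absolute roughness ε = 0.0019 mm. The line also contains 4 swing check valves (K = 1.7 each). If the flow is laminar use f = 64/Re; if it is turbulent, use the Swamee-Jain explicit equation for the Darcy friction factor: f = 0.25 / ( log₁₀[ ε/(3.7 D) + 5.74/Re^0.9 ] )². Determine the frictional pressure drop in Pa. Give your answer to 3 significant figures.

Q = 0.922 L/s = 0.922/1000 = 0.000922 m³/s.
Cross-sectional area A = πD²/4 = π(0.0143)²/4 = 0.0001606 m²; mean velocity V = Q/A = 0.000922/0.0001606 = 5.741 m/s.
Reynolds number Re = ρVD/μ = 996 · 5.741 · 0.0143 / 0.000953 = 8.58e+04.
Re > 4000 → turbulent. Relative roughness ε/D = 1.9e-06/0.0143 = 0.000133. Swamee-Jain: f = 0.25/(log₁₀[0.000133/3.7 + 5.74/8.58e+04^0.9])² = 0.25/(log₁₀[3.59e-05 + 0.000208])² = 0.25/(-3.612)² = 0.01916.
Total minor-loss coefficient ΣK = 4·1.7 = 6.8.
ΔP = [f·L/D + ΣK]·(ρV²/2) = [0.01916·85.1/0.0143 + 6.8]·(996·5.741²/2) = [114 + 6.8]·1.641e+04 = 1.983e+06 Pa.

ΔP ≈ 1.98×10^6 Pa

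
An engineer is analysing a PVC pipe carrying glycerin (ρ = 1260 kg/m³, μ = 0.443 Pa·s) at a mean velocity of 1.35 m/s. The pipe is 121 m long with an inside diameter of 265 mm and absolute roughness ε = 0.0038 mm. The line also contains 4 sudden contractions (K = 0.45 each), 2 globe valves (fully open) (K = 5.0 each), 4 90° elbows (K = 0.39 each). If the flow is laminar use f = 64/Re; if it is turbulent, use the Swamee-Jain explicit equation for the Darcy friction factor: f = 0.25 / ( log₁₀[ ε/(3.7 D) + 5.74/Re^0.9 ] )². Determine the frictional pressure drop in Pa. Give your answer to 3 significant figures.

ΔP ≈ 48300 Pa

Reynolds number Re = ρVD/μ = 1260 · 1.35 · 0.265 / 0.443 = 1018.
Re < 2300 → laminar flow, so f = 64/Re = 64/1018 = 0.0629 (the turbulent correlation is not needed).
Total minor-loss coefficient ΣK = 4·0.45 + 2·5 + 4·0.39 = 13.4.
ΔP = [f·L/D + ΣK]·(ρV²/2) = [0.0629·121/0.265 + 13.4]·(1260·1.35²/2) = [28.72 + 13.4]·1148 = 4.831e+04 Pa.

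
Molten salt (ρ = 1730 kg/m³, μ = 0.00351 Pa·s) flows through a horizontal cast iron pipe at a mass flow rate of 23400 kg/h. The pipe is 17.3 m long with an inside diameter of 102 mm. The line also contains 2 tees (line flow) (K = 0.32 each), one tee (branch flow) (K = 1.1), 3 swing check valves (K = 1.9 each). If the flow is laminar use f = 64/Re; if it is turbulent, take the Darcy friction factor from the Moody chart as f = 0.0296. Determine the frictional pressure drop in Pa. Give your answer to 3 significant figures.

ΔP ≈ 2280 Pa

ṁ = 23400 kg/h = 23400/3600 = 6.5 kg/s.
A = πD²/4 = π(0.102)²/4 = 0.008171 m²; mean velocity V = ṁ/(ρA) = 6.5/(1730 · 0.008171) = 0.4598 m/s.
Reynolds number Re = ρVD/μ = 1730 · 0.4598 · 0.102 / 0.00351 = 2.312e+04.
Re > 4000 → turbulent; use the Moody-chart value f = 0.0296.
Total minor-loss coefficient ΣK = 2·0.32 + 1·1.1 + 3·1.9 = 7.44.
ΔP = [f·L/D + ΣK]·(ρV²/2) = [0.0296·17.3/0.102 + 7.44]·(1730·0.4598²/2) = [5.02 + 7.44]·182.9 = 2279 Pa.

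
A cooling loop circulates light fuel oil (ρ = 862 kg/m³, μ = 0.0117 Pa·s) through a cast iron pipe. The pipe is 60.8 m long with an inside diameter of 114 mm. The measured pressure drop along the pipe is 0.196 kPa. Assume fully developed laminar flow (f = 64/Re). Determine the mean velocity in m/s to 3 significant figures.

For laminar flow, f = 64/Re with Re = ρVD/μ, so Darcy-Weisbach reduces to ΔP = 32μLV/D². Solving for V: V = ΔP·D²/(32μL) = 196·(0.114)²/(32·0.0117·60.8) = 0.1119 m/s.
Check: Re = ρVD/μ = 862·0.1119·0.114/0.0117 = 939.8 < 2300, so the laminar assumption holds.

V ≈ 0.112 m/s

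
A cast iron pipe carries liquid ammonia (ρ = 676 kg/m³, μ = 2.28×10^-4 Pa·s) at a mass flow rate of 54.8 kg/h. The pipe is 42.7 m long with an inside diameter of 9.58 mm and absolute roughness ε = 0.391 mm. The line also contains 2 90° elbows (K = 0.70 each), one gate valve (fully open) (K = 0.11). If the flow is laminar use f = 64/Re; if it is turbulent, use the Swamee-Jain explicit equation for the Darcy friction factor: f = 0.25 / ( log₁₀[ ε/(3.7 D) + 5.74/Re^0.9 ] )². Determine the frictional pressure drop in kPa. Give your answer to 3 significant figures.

ṁ = 54.8 kg/h = 54.8/3600 = 0.01522 kg/s.
A = πD²/4 = π(0.00958)²/4 = 7.208e-05 m²; mean velocity V = ṁ/(ρA) = 0.01522/(676 · 7.208e-05) = 0.3124 m/s.
Reynolds number Re = ρVD/μ = 676 · 0.3124 · 0.00958 / 0.000228 = 8873.
Re > 4000 → turbulent. Relative roughness ε/D = 0.000391/0.00958 = 0.0408. Swamee-Jain: f = 0.25/(log₁₀[0.0408/3.7 + 5.74/8873^0.9])² = 0.25/(log₁₀[0.011 + 0.00161])² = 0.25/(-1.898)² = 0.06937.
Total minor-loss coefficient ΣK = 2·0.7 + 1·0.11 = 1.51.
ΔP = [f·L/D + ΣK]·(ρV²/2) = [0.06937·42.7/0.00958 + 1.51]·(676·0.3124²/2) = [309.2 + 1.51]·32.99 = 1.025e+04 Pa.
ΔP = 1.025e+04 Pa = 10.2 kPa.

ΔP ≈ 10.2 kPa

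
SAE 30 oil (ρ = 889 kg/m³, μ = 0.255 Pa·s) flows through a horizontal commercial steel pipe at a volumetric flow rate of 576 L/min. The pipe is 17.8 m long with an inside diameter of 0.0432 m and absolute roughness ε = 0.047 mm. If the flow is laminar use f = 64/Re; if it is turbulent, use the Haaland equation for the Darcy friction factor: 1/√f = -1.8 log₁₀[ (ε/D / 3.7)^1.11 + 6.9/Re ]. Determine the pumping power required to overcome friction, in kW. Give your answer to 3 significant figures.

Q = 576 L/min = 576/60000 = 0.0096 m³/s.
Cross-sectional area A = πD²/4 = π(0.0432)²/4 = 0.001466 m²; mean velocity V = Q/A = 0.0096/0.001466 = 6.55 m/s.
Reynolds number Re = ρVD/μ = 889 · 6.55 · 0.0432 / 0.255 = 986.4.
Re < 2300 → laminar flow, so f = 64/Re = 64/986.4 = 0.06488 (the turbulent correlation is not needed).
Darcy-Weisbach: ΔP = f(L/D)(ρV²/2) = 0.06488·(17.8/0.0432)·(889·6.55²/2) = 0.06488·412·1.907e+04 = 5.097e+05 Pa.
Pumping power P = QΔP = 0.0096·5.097e+05 = 4894 W = 4.89 kW.

P ≈ 4.89 kW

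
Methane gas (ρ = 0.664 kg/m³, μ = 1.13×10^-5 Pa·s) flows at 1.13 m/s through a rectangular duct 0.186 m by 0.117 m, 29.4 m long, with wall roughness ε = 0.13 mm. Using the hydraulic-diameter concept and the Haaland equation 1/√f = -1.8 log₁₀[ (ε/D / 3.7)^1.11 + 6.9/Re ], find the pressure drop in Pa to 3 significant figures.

Hydraulic diameter D_h = 4A/P = 4·(0.186·0.117)/(2·(0.186+0.117)) = 0.08705/0.606 = 0.1436 m.
Re = ρVD_h/μ = 0.664·1.13·0.1436/1.13e-05 = 9538.
ε/D_h = 0.00013/0.1436 = 0.000905; Haaland gives 1/√f = -1.8 log₁₀[9.8e-05+0.000723] = 5.554, so f = 0.03242.
ΔP = f(L/D_h)(ρV²/2) = 0.03242·29.4/0.1436·0.4239 = 2.813 Pa.

ΔP ≈ 2.81 Pa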